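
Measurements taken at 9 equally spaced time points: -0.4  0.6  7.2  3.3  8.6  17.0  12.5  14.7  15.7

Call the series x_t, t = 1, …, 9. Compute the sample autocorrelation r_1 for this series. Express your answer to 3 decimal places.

0.545

Mean x̄ = (-0.4 + 0.6 + 7.2 + 3.3 + 8.6 + 17.0 + 12.5 + 14.7 + 15.7)/9 = 8.8000
Numerator Σ_{t=1}^{8}(x_t−x̄)(x_{t+1}−x̄) = 189.7000
Denominator Σ(x_t−x̄)² = 348.0800
r_1 = 189.7000 / 348.0800 = 0.545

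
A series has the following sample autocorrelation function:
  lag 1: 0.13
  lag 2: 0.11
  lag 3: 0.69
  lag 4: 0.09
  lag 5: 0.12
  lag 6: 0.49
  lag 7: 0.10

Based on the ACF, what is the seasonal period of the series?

The largest autocorrelation is r_3 = 0.69, with a weaker echo at lag 6 (0.49); the remaining lags stay at or below 0.13.
The dominant spike at lag 3 indicates a seasonal period of 3.

3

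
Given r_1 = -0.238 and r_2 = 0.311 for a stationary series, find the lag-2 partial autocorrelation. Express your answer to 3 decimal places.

0.270

φ_{22} = (r_2 − r_1²) / (1 − r_1²)
r_1² = (-0.238)² = 0.056644
Numerator = 0.311 − 0.0566 = 0.2544; denominator = 1 − 0.0566 = 0.9434
φ_{22} = 0.2544 / 0.9434 = 0.270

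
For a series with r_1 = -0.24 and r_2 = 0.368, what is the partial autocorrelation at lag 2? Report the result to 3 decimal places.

φ_{22} = (r_2 − r_1²) / (1 − r_1²)
r_1² = (-0.24)² = 0.0576
Numerator = 0.368 − 0.0576 = 0.3104; denominator = 1 − 0.0576 = 0.9424
φ_{22} = 0.3104 / 0.9424 = 0.329

0.329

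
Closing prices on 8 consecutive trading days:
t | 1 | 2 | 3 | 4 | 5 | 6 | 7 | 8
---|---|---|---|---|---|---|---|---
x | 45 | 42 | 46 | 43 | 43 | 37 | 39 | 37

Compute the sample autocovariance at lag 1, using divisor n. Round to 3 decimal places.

Mean x̄ = (45 + 42 + 46 + 43 + 43 + 37 + 39 + 37)/8 = 41.5000
Deviations: 3.5000, 0.5000, 4.5000, 1.5000, 1.5000, -4.5000, -2.5000, -4.5000
Σ_{t=1}^{7}(x_t−x̄)(x_{t+1}−x̄) = 28.7500
γ_1 = 28.7500 / 8 = 3.594

3.594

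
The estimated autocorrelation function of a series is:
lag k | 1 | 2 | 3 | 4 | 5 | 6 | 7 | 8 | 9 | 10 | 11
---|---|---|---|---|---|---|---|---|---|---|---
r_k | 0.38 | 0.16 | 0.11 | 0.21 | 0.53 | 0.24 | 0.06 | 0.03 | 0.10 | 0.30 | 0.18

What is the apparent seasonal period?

5

The largest autocorrelation is r_5 = 0.53; the remaining lags stay at or below 0.38. The elevated value at lag 1 (0.38), dropping to 0.16 at lag 2, reflects decaying short-term dependence rather than seasonality.
The dominant spike at lag 5 indicates a seasonal period of 5.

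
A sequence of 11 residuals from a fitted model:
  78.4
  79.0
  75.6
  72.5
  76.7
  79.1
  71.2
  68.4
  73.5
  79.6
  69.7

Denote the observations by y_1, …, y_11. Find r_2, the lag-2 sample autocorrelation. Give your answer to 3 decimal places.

-0.419

Mean ȳ = (78.4 + 79.0 + 75.6 + 72.5 + 76.7 + 79.1 + 71.2 + 68.4 + 73.5 + 79.6 + 69.7)/11 = 74.8818
Numerator Σ_{t=1}^{9}(y_t−ȳ)(y_{t+2}−ȳ) = -68.3934
Denominator Σ(y_t−ȳ)² = 163.2164
r_2 = -68.3934 / 163.2164 = -0.419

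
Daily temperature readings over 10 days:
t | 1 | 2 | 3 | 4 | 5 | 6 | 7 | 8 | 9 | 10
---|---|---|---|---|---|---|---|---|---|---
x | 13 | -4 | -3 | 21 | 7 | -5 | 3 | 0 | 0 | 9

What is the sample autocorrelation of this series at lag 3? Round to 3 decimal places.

Mean x̄ = (13 − 4 − 3 + 21 + 7 − 5 + 3 + 0 + 0 + 9)/10 = 4.1000
Σ(x_t−x̄)(x_{t+3}−x̄) = (150.4100) + (-23.4900) + (64.6100) + (-18.5900) + (-11.8900) + (37.3100) + (-5.3900) = 192.9700
Denominator Σ(x_t−x̄)² = 630.9000
r_3 = 192.9700 / 630.9000 = 0.306

0.306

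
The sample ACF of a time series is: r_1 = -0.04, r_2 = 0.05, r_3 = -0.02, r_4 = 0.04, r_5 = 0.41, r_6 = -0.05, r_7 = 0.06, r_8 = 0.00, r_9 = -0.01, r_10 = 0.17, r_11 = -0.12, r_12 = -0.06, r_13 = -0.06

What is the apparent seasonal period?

The largest autocorrelation is r_5 = 0.41, with a weaker echo at lag 10 (0.17); the remaining lags stay at or below 0.06.
The dominant spike at lag 5 indicates a seasonal period of 5.

5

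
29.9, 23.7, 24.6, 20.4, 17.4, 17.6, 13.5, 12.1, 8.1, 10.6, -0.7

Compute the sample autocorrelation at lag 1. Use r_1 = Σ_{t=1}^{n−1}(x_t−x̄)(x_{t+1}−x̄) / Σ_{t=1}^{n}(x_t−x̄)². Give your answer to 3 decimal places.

Mean x̄ = (29.9 + 23.7 + 24.6 + 20.4 + 17.4 + 17.6 + 13.5 + 12.1 + 8.1 + 10.6 − 0.7)/11 = 16.1091
Numerator Σ_{t=1}^{10}(x_t−x̄)(x_{t+1}−x̄) = 388.4417
Denominator Σ(x_t−x̄)² = 742.1291
r_1 = 388.4417 / 742.1291 = 0.523

0.523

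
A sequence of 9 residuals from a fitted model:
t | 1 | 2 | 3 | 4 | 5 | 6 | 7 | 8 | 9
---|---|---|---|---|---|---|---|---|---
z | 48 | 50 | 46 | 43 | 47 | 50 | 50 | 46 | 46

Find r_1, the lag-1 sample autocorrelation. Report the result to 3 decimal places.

Mean z̄ = (48 + 50 + 46 + 43 + 47 + 50 + 50 + 46 + 46)/9 = 47.3333
Numerator Σ_{t=1}^{8}(z_t−z̄)(z_{t+1}−z̄) = 9.8889
Denominator Σ(z_t−z̄)² = 46.0000
r_1 = 9.8889 / 46.0000 = 0.215

0.215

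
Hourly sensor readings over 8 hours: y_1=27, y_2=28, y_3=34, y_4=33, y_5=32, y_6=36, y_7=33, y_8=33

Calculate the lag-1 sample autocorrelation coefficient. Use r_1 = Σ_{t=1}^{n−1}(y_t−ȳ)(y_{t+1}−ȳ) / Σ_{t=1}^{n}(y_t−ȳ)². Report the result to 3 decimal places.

0.297

Mean ȳ = (27 + 28 + 34 + 33 + 32 + 36 + 33 + 33)/8 = 32.0000
Deviations from mean: -5.0000, -4.0000, 2.0000, 1.0000, 0.0000, 4.0000, 1.0000, 1.0000
Σ(y_t−ȳ)(y_{t+1}−ȳ) = (20.0000) + (-8.0000) + (2.0000) + (0.0000) + (0.0000) + (4.0000) + (1.0000) = 19.0000
Denominator Σ(y_t−ȳ)² = 64.0000
r_1 = 19.0000 / 64.0000 = 0.297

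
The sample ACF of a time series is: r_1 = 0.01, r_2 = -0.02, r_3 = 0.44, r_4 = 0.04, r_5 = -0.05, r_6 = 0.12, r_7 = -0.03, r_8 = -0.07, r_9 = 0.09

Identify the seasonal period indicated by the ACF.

3

The largest autocorrelation is r_3 = 0.44; the remaining lags stay at or below 0.12.
The dominant spike at lag 3 indicates a seasonal period of 3.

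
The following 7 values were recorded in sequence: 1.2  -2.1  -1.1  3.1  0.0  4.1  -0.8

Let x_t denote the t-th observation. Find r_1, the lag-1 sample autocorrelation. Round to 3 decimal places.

-0.313

Mean x̄ = (1.2 − 2.1 − 1.1 + 3.1 + 0.0 + 4.1 − 0.8)/7 = 0.6286
Numerator Σ_{t=1}^{6}(x_t−x̄)(x_{t+1}−x̄) = -9.8094
Denominator Σ(x_t−x̄)² = 31.3543
r_1 = -9.8094 / 31.3543 = -0.313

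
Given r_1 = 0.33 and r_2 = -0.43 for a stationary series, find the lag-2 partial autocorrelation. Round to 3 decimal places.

φ_{22} = (r_2 − r_1²) / (1 − r_1²)
r_1² = (0.33)² = 0.1089
Numerator = -0.43 − 0.1089 = -0.5389; denominator = 1 − 0.1089 = 0.8911
φ_{22} = -0.5389 / 0.8911 = -0.605

-0.605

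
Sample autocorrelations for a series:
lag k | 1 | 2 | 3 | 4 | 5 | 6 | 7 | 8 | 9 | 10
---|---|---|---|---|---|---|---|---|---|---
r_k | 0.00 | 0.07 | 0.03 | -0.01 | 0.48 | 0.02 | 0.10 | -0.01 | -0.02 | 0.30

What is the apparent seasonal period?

5

The largest autocorrelation is r_5 = 0.48, with a weaker echo at lag 10 (0.30); the remaining lags stay at or below 0.10.
The dominant spike at lag 5 indicates a seasonal period of 5.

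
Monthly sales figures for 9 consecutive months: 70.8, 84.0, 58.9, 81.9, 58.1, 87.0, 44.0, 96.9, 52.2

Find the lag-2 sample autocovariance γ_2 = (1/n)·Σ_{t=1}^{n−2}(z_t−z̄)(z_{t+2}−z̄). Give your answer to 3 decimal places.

Mean z̄ = (70.8 + 84.0 + 58.9 + 81.9 + 58.1 + 87.0 + 44.0 + 96.9 + 52.2)/9 = 70.4222
Σ_{t=1}^{7}(z_t−z̄)(z_{t+2}−z̄) = 1729.7401
γ_2 = 1729.7401 / 9 = 192.193

192.193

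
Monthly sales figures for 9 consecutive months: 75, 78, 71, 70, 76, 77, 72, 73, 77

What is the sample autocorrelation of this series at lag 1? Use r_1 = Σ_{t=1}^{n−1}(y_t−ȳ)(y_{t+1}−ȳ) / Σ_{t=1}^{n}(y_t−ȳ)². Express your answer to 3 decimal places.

Mean ȳ = (75 + 78 + 71 + 70 + 76 + 77 + 72 + 73 + 77)/9 = 74.3333
Numerator Σ_{t=1}^{8}(y_t−ȳ)(y_{t+1}−ȳ) = -4.7778
Denominator Σ(y_t−ȳ)² = 68.0000
r_1 = -4.7778 / 68.0000 = -0.070

-0.070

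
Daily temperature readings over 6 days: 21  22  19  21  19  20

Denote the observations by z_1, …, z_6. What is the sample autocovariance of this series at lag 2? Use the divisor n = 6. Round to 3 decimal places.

Mean z̄ = (21 + 22 + 19 + 21 + 19 + 20)/6 = 20.3333
Deviations: 0.6667, 1.6667, -1.3333, 0.6667, -1.3333, -0.3333
Σ_{t=1}^{4}(z_t−z̄)(z_{t+2}−z̄) = 1.7778
γ_2 = 1.7778 / 6 = 0.296

0.296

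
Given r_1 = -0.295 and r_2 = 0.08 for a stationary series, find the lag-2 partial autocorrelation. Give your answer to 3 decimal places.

-0.008

φ_{22} = (r_2 − r_1²) / (1 − r_1²)
r_1² = (-0.295)² = 0.087025
Numerator = 0.08 − 0.0870 = -0.0070; denominator = 1 − 0.0870 = 0.9130
φ_{22} = -0.0070 / 0.9130 = -0.008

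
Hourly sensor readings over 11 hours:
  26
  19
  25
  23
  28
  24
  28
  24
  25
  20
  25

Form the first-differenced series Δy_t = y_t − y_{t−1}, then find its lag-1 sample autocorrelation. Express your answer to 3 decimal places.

First differences Δy: -7, 6, -2, 5, -4, 4, -4, 1, -5, 5
Mean of differences = -0.1000
Numerator Σ(Δy_t−Δȳ)(Δy_{t+1}−Δȳ) = -149.9100
Denominator Σ(Δy_t−Δȳ)² = 212.9000
r_1(Δy) = -149.9100 / 212.9000 = -0.704

-0.704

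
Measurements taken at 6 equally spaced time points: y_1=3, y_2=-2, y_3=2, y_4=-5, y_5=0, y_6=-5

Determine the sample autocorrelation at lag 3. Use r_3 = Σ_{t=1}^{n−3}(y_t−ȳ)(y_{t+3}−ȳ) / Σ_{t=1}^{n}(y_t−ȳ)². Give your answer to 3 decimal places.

Mean ȳ = (3 − 2 + 2 − 5 + 0 − 5)/6 = -1.1667
Numerator Σ_{t=1}^{3}(y_t−ȳ)(y_{t+3}−ȳ) = -29.0833
Denominator Σ(y_t−ȳ)² = 58.8333
r_3 = -29.0833 / 58.8333 = -0.494

-0.494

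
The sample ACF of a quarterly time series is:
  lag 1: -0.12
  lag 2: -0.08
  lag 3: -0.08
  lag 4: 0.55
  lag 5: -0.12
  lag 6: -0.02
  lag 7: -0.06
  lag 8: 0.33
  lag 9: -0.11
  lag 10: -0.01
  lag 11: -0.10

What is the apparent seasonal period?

4

The largest autocorrelation is r_4 = 0.55, with a weaker echo at lag 8 (0.33); the remaining lags stay at or below -0.01.
The dominant spike at lag 4 indicates a seasonal period of 4.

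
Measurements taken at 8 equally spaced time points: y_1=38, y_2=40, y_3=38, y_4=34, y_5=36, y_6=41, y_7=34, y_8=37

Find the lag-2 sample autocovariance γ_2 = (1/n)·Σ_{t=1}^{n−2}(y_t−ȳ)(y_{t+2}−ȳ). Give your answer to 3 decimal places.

-2.297

Mean ȳ = (38 + 40 + 38 + 34 + 36 + 41 + 34 + 37)/8 = 37.2500
Deviations: 0.7500, 2.7500, 0.7500, -3.2500, -1.2500, 3.7500, -3.2500, -0.2500
Σ_{t=1}^{6}(y_t−ȳ)(y_{t+2}−ȳ) = -18.3750
γ_2 = -18.3750 / 8 = -2.297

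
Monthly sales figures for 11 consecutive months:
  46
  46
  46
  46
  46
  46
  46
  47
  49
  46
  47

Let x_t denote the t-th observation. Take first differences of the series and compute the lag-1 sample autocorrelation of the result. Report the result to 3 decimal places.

-0.470

First differences Δx: 0, 0, 0, 0, 0, 0, 1, 2, -3, 1
Mean of differences = 0.1000
Numerator Σ(Δx_t−Δx̄)(Δx_{t+1}−Δx̄) = -7.0100
Denominator Σ(Δx_t−Δx̄)² = 14.9000
r_1(Δx) = -7.0100 / 14.9000 = -0.470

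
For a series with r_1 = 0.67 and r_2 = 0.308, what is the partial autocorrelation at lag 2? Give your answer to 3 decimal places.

φ_{22} = (r_2 − r_1²) / (1 − r_1²)
r_1² = (0.67)² = 0.4489
Numerator = 0.308 − 0.4489 = -0.1409; denominator = 1 − 0.4489 = 0.5511
φ_{22} = -0.1409 / 0.5511 = -0.256

-0.256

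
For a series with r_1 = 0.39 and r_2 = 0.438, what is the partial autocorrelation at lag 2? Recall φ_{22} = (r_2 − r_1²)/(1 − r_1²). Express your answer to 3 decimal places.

0.337

φ_{22} = (r_2 − r_1²) / (1 − r_1²)
r_1² = (0.39)² = 0.1521
Numerator = 0.438 − 0.1521 = 0.2859; denominator = 1 − 0.1521 = 0.8479
φ_{22} = 0.2859 / 0.8479 = 0.337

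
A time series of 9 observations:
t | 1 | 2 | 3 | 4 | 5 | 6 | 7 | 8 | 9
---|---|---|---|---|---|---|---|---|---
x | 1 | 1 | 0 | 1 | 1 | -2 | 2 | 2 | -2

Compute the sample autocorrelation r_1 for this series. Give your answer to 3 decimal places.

-0.352

Mean x̄ = (1 + 1 + 0 + 1 + 1 − 2 + 2 + 2 − 2)/9 = 0.4444
Numerator Σ_{t=1}^{8}(x_t−x̄)(x_{t+1}−x̄) = -6.4198
Denominator Σ(x_t−x̄)² = 18.2222
r_1 = -6.4198 / 18.2222 = -0.352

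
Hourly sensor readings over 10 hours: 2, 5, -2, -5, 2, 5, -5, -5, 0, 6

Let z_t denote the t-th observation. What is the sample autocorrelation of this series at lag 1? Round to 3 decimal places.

Mean z̄ = (2 + 5 − 2 − 5 + 2 + 5 − 5 − 5 + 0 + 6)/10 = 0.3000
Numerator Σ_{t=1}^{9}(z_t−z̄)(z_{t+1}−z̄) = 11.4100
Denominator Σ(z_t−z̄)² = 172.1000
r_1 = 11.4100 / 172.1000 = 0.066

0.066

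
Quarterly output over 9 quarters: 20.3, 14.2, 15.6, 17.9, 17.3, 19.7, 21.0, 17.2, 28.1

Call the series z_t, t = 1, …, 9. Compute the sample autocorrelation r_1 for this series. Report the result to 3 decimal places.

Mean z̄ = (20.3 + 14.2 + 15.6 + 17.9 + 17.3 + 19.7 + 21.0 + 17.2 + 28.1)/9 = 19.0333
Numerator Σ_{t=1}^{8}(z_t−z̄)(z_{t+1}−z̄) = -3.7444
Denominator Σ(z_t−z̄)² = 130.9200
r_1 = -3.7444 / 130.9200 = -0.029

-0.029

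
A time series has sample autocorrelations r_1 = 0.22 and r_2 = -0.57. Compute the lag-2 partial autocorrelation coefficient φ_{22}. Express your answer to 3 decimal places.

-0.650

φ_{22} = (r_2 − r_1²) / (1 − r_1²)
r_1² = (0.22)² = 0.0484
Numerator = -0.57 − 0.0484 = -0.6184; denominator = 1 − 0.0484 = 0.9516
φ_{22} = -0.6184 / 0.9516 = -0.650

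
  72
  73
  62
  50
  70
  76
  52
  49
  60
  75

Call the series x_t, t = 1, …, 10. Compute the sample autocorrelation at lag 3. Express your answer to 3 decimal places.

Mean x̄ = (72 + 73 + 62 + 50 + 70 + 76 + 52 + 49 + 60 + 75)/10 = 63.9000
Σ(x_t−x̄)(x_{t+3}−x̄) = (-112.5900) + (55.5100) + (-22.9900) + (165.4100) + (-90.8900) + (-47.1900) + (-132.0900) = -184.8300
Denominator Σ(x_t−x̄)² = 1030.9000
r_3 = -184.8300 / 1030.9000 = -0.179

-0.179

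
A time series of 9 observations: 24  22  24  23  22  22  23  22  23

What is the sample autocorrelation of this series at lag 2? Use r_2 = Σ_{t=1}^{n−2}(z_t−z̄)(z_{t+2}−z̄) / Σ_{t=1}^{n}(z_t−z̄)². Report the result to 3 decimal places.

Mean z̄ = (24 + 22 + 24 + 23 + 22 + 22 + 23 + 22 + 23)/9 = 22.7778
Numerator Σ_{t=1}^{7}(z_t−z̄)(z_{t+2}−z̄) = 0.6790
Denominator Σ(z_t−z̄)² = 5.5556
r_2 = 0.6790 / 5.5556 = 0.122

0.122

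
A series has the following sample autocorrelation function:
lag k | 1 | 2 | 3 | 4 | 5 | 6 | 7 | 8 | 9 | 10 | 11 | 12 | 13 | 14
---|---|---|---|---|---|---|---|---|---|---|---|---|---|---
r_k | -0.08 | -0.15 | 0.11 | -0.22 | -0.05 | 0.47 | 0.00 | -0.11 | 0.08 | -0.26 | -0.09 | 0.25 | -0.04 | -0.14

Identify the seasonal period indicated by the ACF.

The largest autocorrelation is r_6 = 0.47, with a weaker echo at lag 12 (0.25); the remaining lags stay at or below 0.11.
The dominant spike at lag 6 indicates a seasonal period of 6.

6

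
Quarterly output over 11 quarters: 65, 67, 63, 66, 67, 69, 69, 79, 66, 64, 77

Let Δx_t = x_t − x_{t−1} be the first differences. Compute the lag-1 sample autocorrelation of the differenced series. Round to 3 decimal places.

First differences Δx: 2, -4, 3, 1, 2, 0, 10, -13, -2, 13
Mean of differences = 1.2000
Numerator Σ(Δx_t−Δx̄)(Δx_{t+1}−Δx̄) = -142.8400
Denominator Σ(Δx_t−Δx̄)² = 461.6000
r_1(Δx) = -142.8400 / 461.6000 = -0.309

-0.309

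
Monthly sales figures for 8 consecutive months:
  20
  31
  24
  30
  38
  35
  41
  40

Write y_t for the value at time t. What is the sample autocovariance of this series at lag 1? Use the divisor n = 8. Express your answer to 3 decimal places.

Mean ȳ = (20 + 31 + 24 + 30 + 38 + 35 + 41 + 40)/8 = 32.3750
Deviations: -12.3750, -1.3750, -8.3750, -2.3750, 5.6250, 2.6250, 8.6250, 7.6250
Σ_{t=1}^{7}(y_t−ȳ)(y_{t+1}−ȳ) = 138.2344
γ_1 = 138.2344 / 8 = 17.279

17.279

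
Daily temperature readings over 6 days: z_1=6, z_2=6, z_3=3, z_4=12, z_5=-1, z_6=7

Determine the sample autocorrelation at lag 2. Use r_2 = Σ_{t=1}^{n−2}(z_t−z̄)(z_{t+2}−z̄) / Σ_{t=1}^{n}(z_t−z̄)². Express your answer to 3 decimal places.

0.299

Mean z̄ = (6 + 6 + 3 + 12 − 1 + 7)/6 = 5.5000
Deviations from mean: 0.5000, 0.5000, -2.5000, 6.5000, -6.5000, 1.5000
Σ(z_t−z̄)(z_{t+2}−z̄) = (-1.2500) + (3.2500) + (16.2500) + (9.7500) = 28.0000
Denominator Σ(z_t−z̄)² = 93.5000
r_2 = 28.0000 / 93.5000 = 0.299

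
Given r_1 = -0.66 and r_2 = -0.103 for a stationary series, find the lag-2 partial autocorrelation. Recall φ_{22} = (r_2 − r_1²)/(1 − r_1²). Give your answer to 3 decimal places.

-0.954

φ_{22} = (r_2 − r_1²) / (1 − r_1²)
r_1² = (-0.66)² = 0.4356
Numerator = -0.103 − 0.4356 = -0.5386; denominator = 1 − 0.4356 = 0.5644
φ_{22} = -0.5386 / 0.5644 = -0.954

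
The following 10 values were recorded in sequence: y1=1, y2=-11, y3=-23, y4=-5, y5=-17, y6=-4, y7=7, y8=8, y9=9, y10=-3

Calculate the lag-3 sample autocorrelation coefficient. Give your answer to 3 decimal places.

-0.067

Mean ȳ = (1 − 11 − 23 − 5 − 17 − 4 + 7 + 8 + 9 − 3)/10 = -3.8000
Σ(y_t−ȳ)(y_{t+3}−ȳ) = (-5.7600) + (95.0400) + (3.8400) + (-12.9600) + (-155.7600) + (-2.5600) + (8.6400) = -69.5200
Denominator Σ(y_t−ȳ)² = 1039.6000
r_3 = -69.5200 / 1039.6000 = -0.067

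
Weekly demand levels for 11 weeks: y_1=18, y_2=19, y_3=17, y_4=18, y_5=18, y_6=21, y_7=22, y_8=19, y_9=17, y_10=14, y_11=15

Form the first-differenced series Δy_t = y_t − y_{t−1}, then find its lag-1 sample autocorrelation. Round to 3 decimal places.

First differences Δy: 1, -2, 1, 0, 3, 1, -3, -2, -3, 1
Mean of differences = -0.3000
Numerator Σ(Δy_t−Δȳ)(Δy_{t+1}−Δȳ) = 3.4100
Denominator Σ(Δy_t−Δȳ)² = 38.1000
r_1(Δy) = 3.4100 / 38.1000 = 0.090

0.090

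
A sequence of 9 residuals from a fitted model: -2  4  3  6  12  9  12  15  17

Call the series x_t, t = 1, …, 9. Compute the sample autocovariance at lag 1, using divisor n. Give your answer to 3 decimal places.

17.620

Mean x̄ = (-2 + 4 + 3 + 6 + 12 + 9 + 12 + 15 + 17)/9 = 8.4444
Σ_{t=1}^{8}(x_t−x̄)(x_{t+1}−x̄) = 158.5802
γ_1 = 158.5802 / 9 = 17.620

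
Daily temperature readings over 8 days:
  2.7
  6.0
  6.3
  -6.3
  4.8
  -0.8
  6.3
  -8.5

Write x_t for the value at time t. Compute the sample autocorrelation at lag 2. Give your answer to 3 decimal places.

Mean x̄ = (2.7 + 6.0 + 6.3 − 6.3 + 4.8 − 0.8 + 6.3 − 8.5)/8 = 1.3125
Deviations from mean: 1.3875, 4.6875, 4.9875, -7.6125, 3.4875, -2.1125, 4.9875, -9.8125
Numerator Σ_{t=1}^{6}(x_t−x̄)(x_{t+2}−x̄) = 42.8347
Denominator Σ(x_t−x̄)² = 244.5088
r_2 = 42.8347 / 244.5088 = 0.175

0.175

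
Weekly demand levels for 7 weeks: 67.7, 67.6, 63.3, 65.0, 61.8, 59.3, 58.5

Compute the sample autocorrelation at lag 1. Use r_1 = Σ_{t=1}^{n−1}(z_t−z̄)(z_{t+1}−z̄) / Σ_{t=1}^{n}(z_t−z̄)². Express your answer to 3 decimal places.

0.507

Mean z̄ = (67.7 + 67.6 + 63.3 + 65.0 + 61.8 + 59.3 + 58.5)/7 = 63.3143
Deviations from mean: 4.3857, 4.2857, -0.0143, 1.6857, -1.5143, -4.0143, -4.8143
Σ(z_t−z̄)(z_{t+1}−z̄) = (18.7959) + (-0.0612) + (-0.0241) + (-2.5527) + (6.0788) + (19.3259) = 41.5627
Denominator Σ(z_t−z̄)² = 82.0286
r_1 = 41.5627 / 82.0286 = 0.507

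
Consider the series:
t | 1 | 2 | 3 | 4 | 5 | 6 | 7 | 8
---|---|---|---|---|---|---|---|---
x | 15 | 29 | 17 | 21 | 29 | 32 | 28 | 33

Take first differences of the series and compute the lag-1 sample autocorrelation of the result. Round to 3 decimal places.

-0.463

First differences Δx: 14, -12, 4, 8, 3, -4, 5
Mean of differences = 2.5714
Numerator Σ(Δx_t−Δx̄)(Δx_{t+1}−Δx̄) = -196.0408
Denominator Σ(Δx_t−Δx̄)² = 423.7143
r_1(Δx) = -196.0408 / 423.7143 = -0.463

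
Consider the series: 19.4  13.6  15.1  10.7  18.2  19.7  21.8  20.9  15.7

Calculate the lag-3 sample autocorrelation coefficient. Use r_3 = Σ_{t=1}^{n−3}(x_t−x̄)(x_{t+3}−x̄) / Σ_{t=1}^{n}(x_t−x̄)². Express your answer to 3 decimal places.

Mean x̄ = (19.4 + 13.6 + 15.1 + 10.7 + 18.2 + 19.7 + 21.8 + 20.9 + 15.7)/9 = 17.2333
Numerator Σ_{t=1}^{6}(x_t−x̄)(x_{t+3}−x̄) = -53.0033
Denominator Σ(x_t−x̄)² = 108.8000
r_3 = -53.0033 / 108.8000 = -0.487

-0.487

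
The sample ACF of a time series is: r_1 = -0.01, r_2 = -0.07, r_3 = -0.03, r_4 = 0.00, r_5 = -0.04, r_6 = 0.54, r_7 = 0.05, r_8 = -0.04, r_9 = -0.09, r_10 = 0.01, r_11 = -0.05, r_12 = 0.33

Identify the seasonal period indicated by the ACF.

The largest autocorrelation is r_6 = 0.54, with a weaker echo at lag 12 (0.33); the remaining lags stay at or below 0.05.
The dominant spike at lag 6 indicates a seasonal period of 6.

6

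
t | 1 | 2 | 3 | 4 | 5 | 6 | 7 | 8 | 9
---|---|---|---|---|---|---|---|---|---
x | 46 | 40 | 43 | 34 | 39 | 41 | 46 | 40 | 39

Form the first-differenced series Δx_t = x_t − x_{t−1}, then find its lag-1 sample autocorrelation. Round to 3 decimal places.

First differences Δx: -6, 3, -9, 5, 2, 5, -6, -1
Mean of differences = -0.8750
Numerator Σ(Δx_t−Δx̄)(Δx_{t+1}−Δx̄) = -94.7656
Denominator Σ(Δx_t−Δx̄)² = 210.8750
r_1(Δx) = -94.7656 / 210.8750 = -0.449

-0.449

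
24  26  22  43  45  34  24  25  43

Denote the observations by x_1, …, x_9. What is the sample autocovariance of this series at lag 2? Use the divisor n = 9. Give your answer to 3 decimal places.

-33.147

Mean x̄ = (24 + 26 + 22 + 43 + 45 + 34 + 24 + 25 + 43)/9 = 31.7778
Σ_{t=1}^{7}(x_t−x̄)(x_{t+2}−x̄) = -298.3210
γ_2 = -298.3210 / 9 = -33.147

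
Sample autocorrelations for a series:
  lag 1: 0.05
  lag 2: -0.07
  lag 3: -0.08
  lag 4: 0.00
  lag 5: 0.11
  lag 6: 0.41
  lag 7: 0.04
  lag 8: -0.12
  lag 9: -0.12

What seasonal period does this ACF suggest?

The largest autocorrelation is r_6 = 0.41; the remaining lags stay at or below 0.11.
The dominant spike at lag 6 indicates a seasonal period of 6.

6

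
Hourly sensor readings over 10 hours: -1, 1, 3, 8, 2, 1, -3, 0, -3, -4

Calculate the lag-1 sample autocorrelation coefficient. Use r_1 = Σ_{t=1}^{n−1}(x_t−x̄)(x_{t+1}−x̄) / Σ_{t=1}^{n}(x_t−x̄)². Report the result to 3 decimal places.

0.438

Mean x̄ = (-1 + 1 + 3 + 8 + 2 + 1 − 3 + 0 − 3 − 4)/10 = 0.4000
Numerator Σ_{t=1}^{9}(x_t−x̄)(x_{t+1}−x̄) = 49.2400
Denominator Σ(x_t−x̄)² = 112.4000
r_1 = 49.2400 / 112.4000 = 0.438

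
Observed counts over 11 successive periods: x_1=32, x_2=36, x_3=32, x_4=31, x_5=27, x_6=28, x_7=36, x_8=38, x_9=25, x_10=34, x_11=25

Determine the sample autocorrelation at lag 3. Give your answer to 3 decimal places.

-0.299

Mean x̄ = (32 + 36 + 32 + 31 + 27 + 28 + 36 + 38 + 25 + 34 + 25)/11 = 31.2727
Numerator Σ_{t=1}^{8}(x_t−x̄)(x_{t+3}−x̄) = -61.5868
Denominator Σ(x_t−x̄)² = 206.1818
r_3 = -61.5868 / 206.1818 = -0.299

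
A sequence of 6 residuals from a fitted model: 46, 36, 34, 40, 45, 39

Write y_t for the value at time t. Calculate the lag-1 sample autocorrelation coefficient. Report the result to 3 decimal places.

-0.044

Mean ȳ = (46 + 36 + 34 + 40 + 45 + 39)/6 = 40.0000
Numerator Σ_{t=1}^{5}(y_t−ȳ)(y_{t+1}−ȳ) = -5.0000
Denominator Σ(y_t−ȳ)² = 114.0000
r_1 = -5.0000 / 114.0000 = -0.044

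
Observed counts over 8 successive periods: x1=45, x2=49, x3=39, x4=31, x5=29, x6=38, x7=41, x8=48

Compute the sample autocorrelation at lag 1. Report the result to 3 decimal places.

Mean x̄ = (45 + 49 + 39 + 31 + 29 + 38 + 41 + 48)/8 = 40.0000
Σ(x_t−x̄)(x_{t+1}−x̄) = (45.0000) + (-9.0000) + (9.0000) + (99.0000) + (22.0000) + (-2.0000) + (8.0000) = 172.0000
Denominator Σ(x_t−x̄)² = 378.0000
r_1 = 172.0000 / 378.0000 = 0.455

0.455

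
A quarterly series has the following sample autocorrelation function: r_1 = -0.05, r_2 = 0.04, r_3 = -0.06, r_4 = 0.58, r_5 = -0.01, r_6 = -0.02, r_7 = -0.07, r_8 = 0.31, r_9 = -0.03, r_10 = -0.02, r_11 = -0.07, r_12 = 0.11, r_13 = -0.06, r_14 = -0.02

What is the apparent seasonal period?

4

The largest autocorrelation is r_4 = 0.58, with a weaker echo at lag 8 (0.31); the remaining lags stay at or below 0.11.
The dominant spike at lag 4 indicates a seasonal period of 4.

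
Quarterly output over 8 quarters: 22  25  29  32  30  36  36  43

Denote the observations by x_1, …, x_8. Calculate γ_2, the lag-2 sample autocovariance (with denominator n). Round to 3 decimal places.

8.918

Mean x̄ = (22 + 25 + 29 + 32 + 30 + 36 + 36 + 43)/8 = 31.6250
Deviations: -9.6250, -6.6250, -2.6250, 0.3750, -1.6250, 4.3750, 4.3750, 11.3750
Σ_{t=1}^{6}(x_t−x̄)(x_{t+2}−x̄) = 71.3438
γ_2 = 71.3438 / 8 = 8.918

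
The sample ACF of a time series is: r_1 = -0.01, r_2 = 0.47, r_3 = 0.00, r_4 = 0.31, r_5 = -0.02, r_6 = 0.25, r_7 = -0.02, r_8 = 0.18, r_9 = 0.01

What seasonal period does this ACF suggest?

The largest autocorrelation is r_2 = 0.47, with weaker echoes at lags 4 (0.31), 6 (0.25) and 8 (0.18); the remaining lags stay at or below 0.01.
The dominant spike at lag 2 indicates a seasonal period of 2.

2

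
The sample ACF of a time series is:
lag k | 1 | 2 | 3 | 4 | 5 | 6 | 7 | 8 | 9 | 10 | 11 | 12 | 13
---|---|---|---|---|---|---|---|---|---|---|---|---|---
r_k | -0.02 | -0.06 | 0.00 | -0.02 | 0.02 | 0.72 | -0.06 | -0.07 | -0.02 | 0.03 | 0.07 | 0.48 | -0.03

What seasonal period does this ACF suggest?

6

The largest autocorrelation is r_6 = 0.72, with a weaker echo at lag 12 (0.48); the remaining lags stay at or below 0.07.
The dominant spike at lag 6 indicates a seasonal period of 6.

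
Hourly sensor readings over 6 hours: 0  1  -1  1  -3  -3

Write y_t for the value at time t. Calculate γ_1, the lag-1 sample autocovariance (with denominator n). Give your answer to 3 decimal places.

0.273

Mean ȳ = (0 + 1 − 1 + 1 − 3 − 3)/6 = -0.8333
Deviations: 0.8333, 1.8333, -0.1667, 1.8333, -2.1667, -2.1667
Σ_{t=1}^{5}(y_t−ȳ)(y_{t+1}−ȳ) = 1.6389
γ_1 = 1.6389 / 6 = 0.273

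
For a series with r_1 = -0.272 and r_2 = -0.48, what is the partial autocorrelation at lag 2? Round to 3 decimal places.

φ_{22} = (r_2 − r_1²) / (1 − r_1²)
r_1² = (-0.272)² = 0.073984
Numerator = -0.48 − 0.0740 = -0.5540; denominator = 1 − 0.0740 = 0.9260
φ_{22} = -0.5540 / 0.9260 = -0.598

-0.598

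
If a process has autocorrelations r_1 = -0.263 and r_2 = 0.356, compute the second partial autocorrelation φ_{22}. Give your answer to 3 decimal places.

0.308

φ_{22} = (r_2 − r_1²) / (1 − r_1²)
r_1² = (-0.263)² = 0.069169
Numerator = 0.356 − 0.0692 = 0.2868; denominator = 1 − 0.0692 = 0.9308
φ_{22} = 0.2868 / 0.9308 = 0.308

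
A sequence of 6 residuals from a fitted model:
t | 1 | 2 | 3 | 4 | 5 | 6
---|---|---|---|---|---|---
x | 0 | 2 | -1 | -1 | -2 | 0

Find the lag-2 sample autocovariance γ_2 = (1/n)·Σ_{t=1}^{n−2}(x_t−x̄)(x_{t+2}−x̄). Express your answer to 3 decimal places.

-0.148

Mean x̄ = (0 + 2 − 1 − 1 − 2 + 0)/6 = -0.3333
Deviations: 0.3333, 2.3333, -0.6667, -0.6667, -1.6667, 0.3333
Σ_{t=1}^{4}(x_t−x̄)(x_{t+2}−x̄) = -0.8889
γ_2 = -0.8889 / 6 = -0.148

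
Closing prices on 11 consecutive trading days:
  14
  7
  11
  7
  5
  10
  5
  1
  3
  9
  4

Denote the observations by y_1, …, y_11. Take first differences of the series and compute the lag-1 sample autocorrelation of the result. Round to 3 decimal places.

First differences Δy: -7, 4, -4, -2, 5, -5, -4, 2, 6, -5
Mean of differences = -1.0000
Numerator Σ(Δy_t−Δȳ)(Δy_{t+1}−Δȳ) = -76.0000
Denominator Σ(Δy_t−Δȳ)² = 206.0000
r_1(Δy) = -76.0000 / 206.0000 = -0.369

-0.369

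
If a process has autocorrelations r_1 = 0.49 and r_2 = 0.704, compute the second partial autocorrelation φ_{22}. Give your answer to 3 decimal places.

0.610

φ_{22} = (r_2 − r_1²) / (1 − r_1²)
r_1² = (0.49)² = 0.2401
Numerator = 0.704 − 0.2401 = 0.4639; denominator = 1 − 0.2401 = 0.7599
φ_{22} = 0.4639 / 0.7599 = 0.610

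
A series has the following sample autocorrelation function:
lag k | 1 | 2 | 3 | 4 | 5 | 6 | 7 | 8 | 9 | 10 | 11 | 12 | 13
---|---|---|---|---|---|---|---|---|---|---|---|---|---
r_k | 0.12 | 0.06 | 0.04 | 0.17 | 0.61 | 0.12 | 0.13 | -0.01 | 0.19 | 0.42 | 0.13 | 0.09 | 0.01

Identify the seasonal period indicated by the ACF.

The largest autocorrelation is r_5 = 0.61, with a weaker echo at lag 10 (0.42); the remaining lags stay at or below 0.19.
The dominant spike at lag 5 indicates a seasonal period of 5.

5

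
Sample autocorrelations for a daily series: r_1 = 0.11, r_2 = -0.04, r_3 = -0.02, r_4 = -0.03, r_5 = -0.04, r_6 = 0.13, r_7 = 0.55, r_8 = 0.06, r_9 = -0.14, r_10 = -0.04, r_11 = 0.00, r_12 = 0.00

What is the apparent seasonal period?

The largest autocorrelation is r_7 = 0.55; the remaining lags stay at or below 0.13.
The dominant spike at lag 7 indicates a seasonal period of 7.

7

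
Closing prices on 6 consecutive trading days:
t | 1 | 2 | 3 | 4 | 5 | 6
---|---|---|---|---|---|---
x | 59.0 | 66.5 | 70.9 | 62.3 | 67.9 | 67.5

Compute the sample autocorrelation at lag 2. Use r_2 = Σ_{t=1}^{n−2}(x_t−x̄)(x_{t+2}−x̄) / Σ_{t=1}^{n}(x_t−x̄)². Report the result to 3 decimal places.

Mean x̄ = (59.0 + 66.5 + 70.9 + 62.3 + 67.9 + 67.5)/6 = 65.6833
Deviations from mean: -6.6833, 0.8167, 5.2167, -3.3833, 2.2167, 1.8167
Σ(x_t−x̄)(x_{t+2}−x̄) = (-34.8647) + (-2.7631) + (11.5636) + (-6.1464) = -32.2106
Denominator Σ(x_t−x̄)² = 92.2083
r_2 = -32.2106 / 92.2083 = -0.349

-0.349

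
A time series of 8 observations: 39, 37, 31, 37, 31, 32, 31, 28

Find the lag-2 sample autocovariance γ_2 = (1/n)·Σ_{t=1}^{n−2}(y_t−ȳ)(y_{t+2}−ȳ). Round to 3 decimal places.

1.641

Mean ȳ = (39 + 37 + 31 + 37 + 31 + 32 + 31 + 28)/8 = 33.2500
Deviations: 5.7500, 3.7500, -2.2500, 3.7500, -2.2500, -1.2500, -2.2500, -5.2500
Σ_{t=1}^{6}(y_t−ȳ)(y_{t+2}−ȳ) = 13.1250
γ_2 = 13.1250 / 8 = 1.641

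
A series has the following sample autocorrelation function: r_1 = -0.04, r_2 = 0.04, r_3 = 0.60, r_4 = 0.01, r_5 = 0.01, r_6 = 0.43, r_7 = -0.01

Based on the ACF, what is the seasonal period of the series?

3

The largest autocorrelation is r_3 = 0.60, with a weaker echo at lag 6 (0.43); the remaining lags stay at or below 0.04.
The dominant spike at lag 3 indicates a seasonal period of 3.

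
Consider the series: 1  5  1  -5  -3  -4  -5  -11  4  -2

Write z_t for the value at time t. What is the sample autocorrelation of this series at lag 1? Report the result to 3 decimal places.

Mean z̄ = (1 + 5 + 1 − 5 − 3 − 4 − 5 − 11 + 4 − 2)/10 = -1.9000
Numerator Σ_{t=1}^{9}(z_t−z̄)(z_{t+1}−z̄) = 17.1900
Denominator Σ(z_t−z̄)² = 206.9000
r_1 = 17.1900 / 206.9000 = 0.083

0.083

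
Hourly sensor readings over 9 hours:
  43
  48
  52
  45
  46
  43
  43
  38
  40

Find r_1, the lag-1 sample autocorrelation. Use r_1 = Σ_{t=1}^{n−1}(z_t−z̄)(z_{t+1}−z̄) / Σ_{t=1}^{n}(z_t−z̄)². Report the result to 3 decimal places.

0.469

Mean z̄ = (43 + 48 + 52 + 45 + 46 + 43 + 43 + 38 + 40)/9 = 44.2222
Numerator Σ_{t=1}^{8}(z_t−z̄)(z_{t+1}−z̄) = 65.3951
Denominator Σ(z_t−z̄)² = 139.5556
r_1 = 65.3951 / 139.5556 = 0.469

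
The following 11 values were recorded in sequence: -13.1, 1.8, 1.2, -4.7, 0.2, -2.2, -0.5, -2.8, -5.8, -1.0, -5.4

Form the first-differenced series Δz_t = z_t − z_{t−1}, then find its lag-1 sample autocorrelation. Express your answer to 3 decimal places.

-0.238

First differences Δz: 14.9, -0.6, -5.9, 4.9, -2.4, 1.7, -2.3, -3.0, 4.8, -4.4
Mean of differences = 0.7700
Numerator Σ(Δz_t−Δz̄)(Δz_{t+1}−Δz̄) = -81.1169
Denominator Σ(Δz_t−Δz̄)² = 340.6010
r_1(Δz) = -81.1169 / 340.6010 = -0.238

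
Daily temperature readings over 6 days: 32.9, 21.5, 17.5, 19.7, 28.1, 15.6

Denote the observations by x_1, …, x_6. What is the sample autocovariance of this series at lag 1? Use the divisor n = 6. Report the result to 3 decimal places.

Mean x̄ = (32.9 + 21.5 + 17.5 + 19.7 + 28.1 + 15.6)/6 = 22.5500
Σ_{t=1}^{5}(x_t−x̄)(x_{t+1}−x̄) = -45.5625
γ_1 = -45.5625 / 6 = -7.594

-7.594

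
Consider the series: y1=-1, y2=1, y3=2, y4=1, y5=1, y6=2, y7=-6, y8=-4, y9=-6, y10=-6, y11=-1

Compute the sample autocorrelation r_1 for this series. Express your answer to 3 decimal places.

0.528

Mean ȳ = (-1 + 1 + 2 + 1 + 1 + 2 − 6 − 4 − 6 − 6 − 1)/11 = -1.5455
Numerator Σ_{t=1}^{10}(y_t−ȳ)(y_{t+1}−ȳ) = 58.4298
Denominator Σ(y_t−ȳ)² = 110.7273
r_1 = 58.4298 / 110.7273 = 0.528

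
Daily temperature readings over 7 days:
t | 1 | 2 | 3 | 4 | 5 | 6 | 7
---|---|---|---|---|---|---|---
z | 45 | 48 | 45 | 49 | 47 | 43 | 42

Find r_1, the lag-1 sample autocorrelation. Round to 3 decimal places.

0.143

Mean z̄ = (45 + 48 + 45 + 49 + 47 + 43 + 42)/7 = 45.5714
Deviations from mean: -0.5714, 2.4286, -0.5714, 3.4286, 1.4286, -2.5714, -3.5714
Σ(z_t−z̄)(z_{t+1}−z̄) = (-1.3878) + (-1.3878) + (-1.9592) + (4.8980) + (-3.6735) + (9.1837) = 5.6735
Denominator Σ(z_t−z̄)² = 39.7143
r_1 = 5.6735 / 39.7143 = 0.143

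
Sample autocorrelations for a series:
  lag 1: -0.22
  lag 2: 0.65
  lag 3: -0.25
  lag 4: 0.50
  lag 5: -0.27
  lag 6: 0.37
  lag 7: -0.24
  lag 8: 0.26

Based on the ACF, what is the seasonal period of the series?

The largest autocorrelation is r_2 = 0.65, with weaker echoes at lags 4 (0.50), 6 (0.37) and 8 (0.26); the remaining lags stay at or below -0.22.
The dominant spike at lag 2 indicates a seasonal period of 2.

2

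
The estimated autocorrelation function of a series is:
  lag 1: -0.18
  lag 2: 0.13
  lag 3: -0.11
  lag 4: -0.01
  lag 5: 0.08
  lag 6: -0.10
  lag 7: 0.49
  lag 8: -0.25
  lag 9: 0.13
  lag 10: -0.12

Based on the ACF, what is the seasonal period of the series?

The largest autocorrelation is r_7 = 0.49; the remaining lags stay at or below 0.13.
The dominant spike at lag 7 indicates a seasonal period of 7.

7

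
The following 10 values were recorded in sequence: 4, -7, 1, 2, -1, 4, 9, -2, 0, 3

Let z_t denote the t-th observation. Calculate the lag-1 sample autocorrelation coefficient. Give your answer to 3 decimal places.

-0.186

Mean z̄ = (4 − 7 + 1 + 2 − 1 + 4 + 9 − 2 + 0 + 3)/10 = 1.3000
Numerator Σ_{t=1}^{9}(z_t−z̄)(z_{t+1}−z̄) = -30.4900
Denominator Σ(z_t−z̄)² = 164.1000
r_1 = -30.4900 / 164.1000 = -0.186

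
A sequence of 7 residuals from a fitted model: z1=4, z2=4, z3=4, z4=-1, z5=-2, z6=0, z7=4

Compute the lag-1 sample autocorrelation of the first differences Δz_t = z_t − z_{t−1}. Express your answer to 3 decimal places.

First differences Δz: 0, 0, -5, -1, 2, 4
Mean of differences = 0.0000
Numerator Σ(Δz_t−Δz̄)(Δz_{t+1}−Δz̄) = 11.0000
Denominator Σ(Δz_t−Δz̄)² = 46.0000
r_1(Δz) = 11.0000 / 46.0000 = 0.239

0.239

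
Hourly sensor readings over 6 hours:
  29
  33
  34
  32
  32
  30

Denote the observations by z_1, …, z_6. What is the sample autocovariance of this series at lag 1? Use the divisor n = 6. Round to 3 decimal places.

-0.019

Mean z̄ = (29 + 33 + 34 + 32 + 32 + 30)/6 = 31.6667
Deviations: -2.6667, 1.3333, 2.3333, 0.3333, 0.3333, -1.6667
Σ_{t=1}^{5}(z_t−z̄)(z_{t+1}−z̄) = -0.1111
γ_1 = -0.1111 / 6 = -0.019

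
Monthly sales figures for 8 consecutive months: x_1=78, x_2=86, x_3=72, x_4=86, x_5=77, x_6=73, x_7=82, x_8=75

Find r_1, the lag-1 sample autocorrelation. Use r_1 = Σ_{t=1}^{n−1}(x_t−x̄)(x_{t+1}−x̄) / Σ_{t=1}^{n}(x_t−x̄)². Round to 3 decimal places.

Mean x̄ = (78 + 86 + 72 + 86 + 77 + 73 + 82 + 75)/8 = 78.6250
Deviations from mean: -0.6250, 7.3750, -6.6250, 7.3750, -1.6250, -5.6250, 3.3750, -3.6250
Σ(x_t−x̄)(x_{t+1}−x̄) = (-4.6094) + (-48.8594) + (-48.8594) + (-11.9844) + (9.1406) + (-18.9844) + (-12.2344) = -136.3906
Denominator Σ(x_t−x̄)² = 211.8750
r_1 = -136.3906 / 211.8750 = -0.644

-0.644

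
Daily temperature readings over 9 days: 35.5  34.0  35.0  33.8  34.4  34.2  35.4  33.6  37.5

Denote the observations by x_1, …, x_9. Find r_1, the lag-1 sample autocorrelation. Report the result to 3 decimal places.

-0.385

Mean x̄ = (35.5 + 34.0 + 35.0 + 33.8 + 34.4 + 34.2 + 35.4 + 33.6 + 37.5)/9 = 34.8222
Numerator Σ_{t=1}^{8}(x_t−x̄)(x_{t+1}−x̄) = -4.5294
Denominator Σ(x_t−x̄)² = 11.7756
r_1 = -4.5294 / 11.7756 = -0.385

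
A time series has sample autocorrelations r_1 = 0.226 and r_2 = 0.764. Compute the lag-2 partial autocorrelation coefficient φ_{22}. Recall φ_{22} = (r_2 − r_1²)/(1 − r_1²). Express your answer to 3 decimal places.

φ_{22} = (r_2 − r_1²) / (1 − r_1²)
r_1² = (0.226)² = 0.051076
Numerator = 0.764 − 0.0511 = 0.7129; denominator = 1 − 0.0511 = 0.9489
φ_{22} = 0.7129 / 0.9489 = 0.751

0.751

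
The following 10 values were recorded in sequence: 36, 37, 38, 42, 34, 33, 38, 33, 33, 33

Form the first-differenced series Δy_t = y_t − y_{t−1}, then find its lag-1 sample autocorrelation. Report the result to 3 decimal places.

First differences Δy: 1, 1, 4, -8, -1, 5, -5, 0, 0
Mean of differences = -0.3333
Numerator Σ(Δy_t−Δȳ)(Δy_{t+1}−Δȳ) = -50.4444
Denominator Σ(Δy_t−Δȳ)² = 132.0000
r_1(Δy) = -50.4444 / 132.0000 = -0.382

-0.382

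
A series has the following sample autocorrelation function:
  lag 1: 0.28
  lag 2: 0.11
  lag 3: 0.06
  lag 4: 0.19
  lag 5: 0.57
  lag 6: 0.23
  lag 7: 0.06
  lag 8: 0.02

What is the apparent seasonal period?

The largest autocorrelation is r_5 = 0.57; the remaining lags stay at or below 0.28. The elevated value at lag 1 (0.28), dropping to 0.11 at lag 2, reflects decaying short-term dependence rather than seasonality.
The dominant spike at lag 5 indicates a seasonal period of 5.

5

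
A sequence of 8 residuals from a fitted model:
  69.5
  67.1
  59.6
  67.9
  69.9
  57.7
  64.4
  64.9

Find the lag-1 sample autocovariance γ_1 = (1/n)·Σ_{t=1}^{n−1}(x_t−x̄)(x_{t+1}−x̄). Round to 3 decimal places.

-4.283

Mean x̄ = (69.5 + 67.1 + 59.6 + 67.9 + 69.9 + 57.7 + 64.4 + 64.9)/8 = 65.1250
Deviations: 4.3750, 1.9750, -5.5250, 2.7750, 4.7750, -7.4250, -0.7250, -0.2250
Σ_{t=1}^{7}(x_t−x̄)(x_{t+1}−x̄) = -34.2606
γ_1 = -34.2606 / 8 = -4.283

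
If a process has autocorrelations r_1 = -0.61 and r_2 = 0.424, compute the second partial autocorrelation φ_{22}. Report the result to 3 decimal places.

0.083

φ_{22} = (r_2 − r_1²) / (1 − r_1²)
r_1² = (-0.61)² = 0.3721
Numerator = 0.424 − 0.3721 = 0.0519; denominator = 1 − 0.3721 = 0.6279
φ_{22} = 0.0519 / 0.6279 = 0.083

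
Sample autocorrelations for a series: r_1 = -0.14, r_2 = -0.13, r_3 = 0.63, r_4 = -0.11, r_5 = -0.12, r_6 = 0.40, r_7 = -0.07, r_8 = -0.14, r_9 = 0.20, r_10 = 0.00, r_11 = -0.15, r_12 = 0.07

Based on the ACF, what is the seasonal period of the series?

3

The largest autocorrelation is r_3 = 0.63, with weaker echoes at lags 6 (0.40) and 9 (0.20); the remaining lags stay at or below 0.07.
The dominant spike at lag 3 indicates a seasonal period of 3.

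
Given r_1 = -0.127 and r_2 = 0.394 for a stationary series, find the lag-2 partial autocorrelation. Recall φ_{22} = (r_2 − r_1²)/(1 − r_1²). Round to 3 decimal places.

φ_{22} = (r_2 − r_1²) / (1 − r_1²)
r_1² = (-0.127)² = 0.016129
Numerator = 0.394 − 0.0161 = 0.3779; denominator = 1 − 0.0161 = 0.9839
φ_{22} = 0.3779 / 0.9839 = 0.384

0.384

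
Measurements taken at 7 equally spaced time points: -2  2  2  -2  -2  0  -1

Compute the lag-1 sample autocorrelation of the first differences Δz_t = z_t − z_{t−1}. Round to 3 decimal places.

-0.046

First differences Δz: 4, 0, -4, 0, 2, -1
Mean of differences = 0.1667
Numerator Σ(Δz_t−Δz̄)(Δz_{t+1}−Δz̄) = -1.6944
Denominator Σ(Δz_t−Δz̄)² = 36.8333
r_1(Δz) = -1.6944 / 36.8333 = -0.046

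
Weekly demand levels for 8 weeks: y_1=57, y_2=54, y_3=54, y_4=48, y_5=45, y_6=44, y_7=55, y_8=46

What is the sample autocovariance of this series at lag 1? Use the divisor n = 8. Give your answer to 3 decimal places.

3.232

Mean ȳ = (57 + 54 + 54 + 48 + 45 + 44 + 55 + 46)/8 = 50.3750
Σ_{t=1}^{7}(y_t−ȳ)(y_{t+1}−ȳ) = 25.8594
γ_1 = 25.8594 / 8 = 3.232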